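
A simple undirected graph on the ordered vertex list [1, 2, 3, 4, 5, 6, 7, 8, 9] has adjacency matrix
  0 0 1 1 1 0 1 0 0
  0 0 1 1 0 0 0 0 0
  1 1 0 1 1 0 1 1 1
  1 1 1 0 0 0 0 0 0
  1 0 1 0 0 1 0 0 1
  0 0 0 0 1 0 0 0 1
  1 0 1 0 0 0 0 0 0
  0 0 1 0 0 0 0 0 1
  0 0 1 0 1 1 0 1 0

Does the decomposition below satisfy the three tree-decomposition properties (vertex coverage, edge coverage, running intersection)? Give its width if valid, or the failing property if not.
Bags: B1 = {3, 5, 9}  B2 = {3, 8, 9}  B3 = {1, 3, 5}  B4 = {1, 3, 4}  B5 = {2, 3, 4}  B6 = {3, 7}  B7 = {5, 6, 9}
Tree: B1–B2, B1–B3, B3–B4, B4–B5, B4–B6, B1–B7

A tree decomposition must satisfy three properties: every vertex lies in some bag; for every edge, both endpoints lie together in some bag; and for every vertex, the bags containing it form a connected subtree. Here edge (1,7) lies in no bag, so the decomposition is invalid.

No — edge (1,7) lies in no bag.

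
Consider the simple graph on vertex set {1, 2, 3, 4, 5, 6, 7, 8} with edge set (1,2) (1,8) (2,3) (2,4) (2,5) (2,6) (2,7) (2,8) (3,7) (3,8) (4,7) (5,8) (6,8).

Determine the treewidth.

2

A width-2 tree decomposition is:
Bags: B1 = {2, 6, 8}  B2 = {2, 3, 8}  B3 = {1, 2, 8}  B4 = {2, 3, 7}  B5 = {2, 5, 8}  B6 = {2, 4, 7}
Tree: B1–B2, B1–B3, B2–B4, B3–B5, B4–B6
Every bag has size at most 3, so the width is 3 − 1 = 2 and tw(G) ≤ 2. For the lower bound, the 3 vertices {1, 2, 8} are pairwise adjacent, and any tree decomposition puts a clique entirely inside one bag — forcing width ≥ 2. The upper and lower bounds meet at 2, so that is the treewidth.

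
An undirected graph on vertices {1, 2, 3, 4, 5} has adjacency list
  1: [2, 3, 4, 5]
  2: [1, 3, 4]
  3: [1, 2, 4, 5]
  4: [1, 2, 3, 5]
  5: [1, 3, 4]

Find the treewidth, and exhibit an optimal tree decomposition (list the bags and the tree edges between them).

The largest bag has 4 vertices, giving width 3; this decomposition certifies tw(G) ≤ 3. Conversely, {1, 2, 3, 4} is a clique of size 4, and the vertices of any clique must share a bag in every tree decomposition; so some bag has ≥ 4 vertices and tw(G) ≥ 3. Therefore the treewidth is 3.

Treewidth 3.
One such decomposition:
Bags: B1 = {1, 3, 4, 5}  B2 = {1, 2, 3, 4}
Tree: B1–B2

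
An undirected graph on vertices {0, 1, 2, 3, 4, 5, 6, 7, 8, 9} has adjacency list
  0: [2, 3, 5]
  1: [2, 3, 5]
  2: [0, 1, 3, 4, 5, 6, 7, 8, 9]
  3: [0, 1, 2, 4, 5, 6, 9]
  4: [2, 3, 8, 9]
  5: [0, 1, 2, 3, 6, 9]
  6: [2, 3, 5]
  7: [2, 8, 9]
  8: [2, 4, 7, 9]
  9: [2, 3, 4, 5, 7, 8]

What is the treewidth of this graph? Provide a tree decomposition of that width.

Every bag has size at most 4, so the width is 4 − 1 = 3 and tw(G) ≤ 3. Conversely, {2, 4, 8, 9} is a clique of size 4, and the vertices of any clique must share a bag in every tree decomposition; so some bag has ≥ 4 vertices and tw(G) ≥ 3. Combining the bounds, tw(G) = 3.

Treewidth 3.
One optimal decomposition is:
Bags: B1 = {1, 2, 3, 5}  B2 = {2, 3, 5, 9}  B3 = {0, 2, 3, 5}  B4 = {2, 3, 4, 9}  B5 = {2, 4, 8, 9}  B6 = {2, 3, 5, 6}  B7 = {2, 7, 8, 9}
Tree: B1–B2, B1–B3, B2–B4, B4–B5, B1–B6, B5–B7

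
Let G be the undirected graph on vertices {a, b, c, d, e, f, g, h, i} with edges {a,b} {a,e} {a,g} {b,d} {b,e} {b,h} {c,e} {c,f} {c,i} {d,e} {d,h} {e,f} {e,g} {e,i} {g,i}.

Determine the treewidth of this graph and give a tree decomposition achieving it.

Each bag holds 3 vertices, so the decomposition has width 2, which upper-bounds the treewidth. On the other hand G contains the 3-clique {b, d, e}. A clique must lie in a single bag of any decomposition, so no decomposition can have width below 2. Combining the bounds, tw(G) = 2.

Treewidth 2.
One optimal decomposition is:
Bags: B1 = {c, e, i}  B2 = {e, g, i}  B3 = {a, e, g}  B4 = {a, b, e}  B5 = {b, d, e}  B6 = {b, d, h}  B7 = {c, e, f}
Tree: B1–B2, B2–B3, B3–B4, B4–B5, B5–B6, B1–B7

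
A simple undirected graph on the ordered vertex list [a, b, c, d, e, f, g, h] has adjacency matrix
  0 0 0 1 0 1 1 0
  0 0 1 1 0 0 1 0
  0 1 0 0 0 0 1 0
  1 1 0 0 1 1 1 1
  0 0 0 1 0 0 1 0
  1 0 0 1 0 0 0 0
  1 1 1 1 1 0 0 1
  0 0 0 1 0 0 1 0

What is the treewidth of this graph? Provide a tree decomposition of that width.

Each bag holds 3 vertices, so the decomposition has width 2, which upper-bounds the treewidth. Conversely, {d, e, g} is a clique of size 3, and the vertices of any clique must share a bag in every tree decomposition; so some bag has ≥ 3 vertices and tw(G) ≥ 2. Hence tw(G) = 2 exactly.

Treewidth 2.
Bags: B1 = {a, d, g}  B2 = {b, d, g}  B3 = {d, e, g}  B4 = {d, g, h}  B5 = {a, d, f}  B6 = {b, c, g}
Tree: B1–B2, B2–B3, B3–B4, B1–B5, B2–B6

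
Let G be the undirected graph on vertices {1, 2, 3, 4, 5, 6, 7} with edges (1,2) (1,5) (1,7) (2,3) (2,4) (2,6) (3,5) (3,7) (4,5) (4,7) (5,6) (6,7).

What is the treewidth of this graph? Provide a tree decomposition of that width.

Treewidth 3.
One optimal decomposition is:
Bags: B1 = {2, 5, 6, 7}  B2 = {1, 2, 5, 7}  B3 = {2, 4, 5, 7}  B4 = {2, 3, 5, 7}
Tree: B1–B2, B2–B3, B3–B4

The largest bag has 4 vertices, giving width 3; this decomposition certifies tw(G) ≤ 3. For the lower bound: the 4 vertex sets {2,6}, {1,5}, {7}, {4} are disjoint, each induces a connected subgraph, and every pair is joined by at least one edge of G. Contracting each set to a single vertex therefore yields K_{4} as a minor, and since treewidth is minor-monotone, tw(G) ≥ tw(K_{4}) = 3. Hence tw(G) = 3 exactly.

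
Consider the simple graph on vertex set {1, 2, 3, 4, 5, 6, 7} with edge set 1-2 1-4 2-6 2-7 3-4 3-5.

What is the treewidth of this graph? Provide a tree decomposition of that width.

Each bag holds 2 vertices, so the decomposition has width 1, which upper-bounds the treewidth. Since G has at least one edge (e.g. 2–1), it is not an edgeless graph, so tw(G) ≥ 1. Combining the bounds, tw(G) = 1.

Treewidth 1.
One optimal decomposition is:
Bags: B1 = {1, 2}  B2 = {2, 7}  B3 = {1, 4}  B4 = {2, 6}  B5 = {3, 4}  B6 = {3, 5}
Tree: B1–B2, B1–B3, B2–B4, B3–B5, B5–B6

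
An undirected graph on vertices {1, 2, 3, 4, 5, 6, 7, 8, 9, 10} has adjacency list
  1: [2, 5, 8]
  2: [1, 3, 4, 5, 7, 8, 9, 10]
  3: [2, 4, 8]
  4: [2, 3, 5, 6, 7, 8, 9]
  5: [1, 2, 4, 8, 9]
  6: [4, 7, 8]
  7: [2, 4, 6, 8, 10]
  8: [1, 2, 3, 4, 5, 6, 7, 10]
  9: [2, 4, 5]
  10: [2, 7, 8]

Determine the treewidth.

3

A width-3 tree decomposition is:
Bags: B1 = {2, 4, 5, 8}  B2 = {1, 2, 5, 8}  B3 = {2, 4, 7, 8}  B4 = {2, 3, 4, 8}  B5 = {2, 7, 8, 10}  B6 = {2, 4, 5, 9}  B7 = {4, 6, 7, 8}
Tree: B1–B2, B1–B3, B1–B4, B3–B5, B1–B6, B3–B7
The largest bag has 4 vertices, giving width 3; this decomposition certifies tw(G) ≤ 3. On the other hand G contains the 4-clique {1, 2, 5, 8}. A clique must lie in a single bag of any decomposition, so no decomposition can have width below 3. Hence tw(G) = 3 exactly.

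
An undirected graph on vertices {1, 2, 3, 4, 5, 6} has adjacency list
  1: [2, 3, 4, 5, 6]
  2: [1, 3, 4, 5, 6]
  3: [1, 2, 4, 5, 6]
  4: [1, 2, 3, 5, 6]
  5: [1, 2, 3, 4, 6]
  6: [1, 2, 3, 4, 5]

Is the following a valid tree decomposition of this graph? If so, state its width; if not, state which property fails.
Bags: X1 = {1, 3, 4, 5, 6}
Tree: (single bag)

No — vertex 2 appears in no bag.

A tree decomposition must satisfy three properties: every vertex lies in some bag; for every edge, both endpoints lie together in some bag; and for every vertex, the bags containing it form a connected subtree. Here vertex 2 appears in no bag, so the decomposition is invalid.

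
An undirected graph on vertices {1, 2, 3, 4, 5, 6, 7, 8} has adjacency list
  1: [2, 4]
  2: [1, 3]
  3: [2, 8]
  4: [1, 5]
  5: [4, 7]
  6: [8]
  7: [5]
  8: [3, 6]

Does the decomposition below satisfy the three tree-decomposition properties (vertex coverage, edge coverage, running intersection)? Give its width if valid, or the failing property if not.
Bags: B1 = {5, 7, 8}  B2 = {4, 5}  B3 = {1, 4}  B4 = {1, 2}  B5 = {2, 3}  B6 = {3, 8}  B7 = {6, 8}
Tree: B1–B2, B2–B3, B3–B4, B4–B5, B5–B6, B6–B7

No — bags containing vertex 8 are not connected in the tree.

A tree decomposition must satisfy three properties: every vertex lies in some bag; for every edge, both endpoints lie together in some bag; and for every vertex, the bags containing it form a connected subtree. Here bags containing vertex 8 are not connected in the tree, so the decomposition is invalid.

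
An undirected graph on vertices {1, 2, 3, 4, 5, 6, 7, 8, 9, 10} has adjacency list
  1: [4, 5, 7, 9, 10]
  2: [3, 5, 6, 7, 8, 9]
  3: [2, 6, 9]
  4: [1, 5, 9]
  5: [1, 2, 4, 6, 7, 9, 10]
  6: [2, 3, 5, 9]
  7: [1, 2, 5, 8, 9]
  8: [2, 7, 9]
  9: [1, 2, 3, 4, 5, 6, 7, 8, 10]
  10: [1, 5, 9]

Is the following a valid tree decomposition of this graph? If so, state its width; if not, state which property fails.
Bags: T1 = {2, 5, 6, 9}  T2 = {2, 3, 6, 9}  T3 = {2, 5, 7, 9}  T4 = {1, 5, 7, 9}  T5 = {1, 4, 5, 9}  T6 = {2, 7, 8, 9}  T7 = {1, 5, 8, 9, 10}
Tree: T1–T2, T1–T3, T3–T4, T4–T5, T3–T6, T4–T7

No — bags containing vertex 8 are not connected in the tree.

A tree decomposition must satisfy three properties: every vertex lies in some bag; for every edge, both endpoints lie together in some bag; and for every vertex, the bags containing it form a connected subtree. Here bags containing vertex 8 are not connected in the tree, so the decomposition is invalid.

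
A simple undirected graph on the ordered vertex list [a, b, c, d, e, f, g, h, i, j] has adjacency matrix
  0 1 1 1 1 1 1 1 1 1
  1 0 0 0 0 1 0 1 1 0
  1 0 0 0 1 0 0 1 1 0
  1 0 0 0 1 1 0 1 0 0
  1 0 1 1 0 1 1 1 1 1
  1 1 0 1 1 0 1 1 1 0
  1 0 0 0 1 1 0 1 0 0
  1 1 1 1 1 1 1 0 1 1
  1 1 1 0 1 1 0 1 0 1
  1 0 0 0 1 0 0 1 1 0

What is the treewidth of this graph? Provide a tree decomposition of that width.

Treewidth 4.
Bags: B1 = {a, d, e, f, h}  B2 = {a, e, f, h, i}  B3 = {a, b, f, h, i}  B4 = {a, e, f, g, h}  B5 = {a, c, e, h, i}  B6 = {a, e, h, i, j}
Tree: B1–B2, B2–B3, B2–B4, B2–B5, B2–B6

Each bag holds 5 vertices, so the decomposition has width 4, which upper-bounds the treewidth. On the other hand G contains the 5-clique {a, e, h, i, j}. A clique must lie in a single bag of any decomposition, so no decomposition can have width below 4. The upper and lower bounds meet at 4, so that is the treewidth.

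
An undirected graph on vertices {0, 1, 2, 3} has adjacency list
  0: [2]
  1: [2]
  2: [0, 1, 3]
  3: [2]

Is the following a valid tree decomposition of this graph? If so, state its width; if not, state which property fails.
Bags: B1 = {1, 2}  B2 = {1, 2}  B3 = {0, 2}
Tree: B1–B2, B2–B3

No — vertex 3 appears in no bag.

A tree decomposition must satisfy three properties: every vertex lies in some bag; for every edge, both endpoints lie together in some bag; and for every vertex, the bags containing it form a connected subtree. Here vertex 3 appears in no bag, so the decomposition is invalid.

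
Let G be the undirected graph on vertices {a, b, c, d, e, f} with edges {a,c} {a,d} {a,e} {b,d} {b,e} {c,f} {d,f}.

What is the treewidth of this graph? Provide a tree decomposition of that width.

Treewidth 2.
One such decomposition:
Bags: B1 = {c, d, f}  B2 = {a, c, d}  B3 = {a, b, d}  B4 = {a, b, e}
Tree: B1–B2, B2–B3, B3–B4

Every bag has size at most 3, so the width is 3 − 1 = 2 and tw(G) ≤ 2. Since f–c–a–d–f is a cycle in G, G is not acyclic. Forests are exactly the graphs of treewidth ≤ 1, so tw(G) ≥ 2. The upper and lower bounds meet at 2, so that is the treewidth.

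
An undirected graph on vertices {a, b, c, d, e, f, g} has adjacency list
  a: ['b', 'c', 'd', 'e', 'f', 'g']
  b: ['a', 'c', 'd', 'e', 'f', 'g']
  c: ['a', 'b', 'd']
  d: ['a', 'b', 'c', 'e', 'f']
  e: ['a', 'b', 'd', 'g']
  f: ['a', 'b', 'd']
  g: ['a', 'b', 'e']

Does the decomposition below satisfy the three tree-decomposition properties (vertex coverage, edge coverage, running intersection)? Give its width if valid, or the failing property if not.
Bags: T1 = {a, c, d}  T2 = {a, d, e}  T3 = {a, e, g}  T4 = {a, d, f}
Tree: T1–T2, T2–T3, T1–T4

A tree decomposition must satisfy three properties: every vertex lies in some bag; for every edge, both endpoints lie together in some bag; and for every vertex, the bags containing it form a connected subtree. Here vertex b appears in no bag, so the decomposition is invalid.

No — vertex b appears in no bag.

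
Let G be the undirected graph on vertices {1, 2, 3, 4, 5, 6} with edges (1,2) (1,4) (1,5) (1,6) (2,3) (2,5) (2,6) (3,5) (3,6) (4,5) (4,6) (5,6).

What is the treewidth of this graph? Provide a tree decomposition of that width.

Treewidth 3.
Bags: B1 = {2, 3, 5, 6}  B2 = {1, 2, 5, 6}  B3 = {1, 4, 5, 6}
Tree: B1–B2, B2–B3

The largest bag has 4 vertices, giving width 3; this decomposition certifies tw(G) ≤ 3. For the lower bound, the 4 vertices {1, 2, 5, 6} are pairwise adjacent, and any tree decomposition puts a clique entirely inside one bag — forcing width ≥ 3. Hence tw(G) = 3 exactly.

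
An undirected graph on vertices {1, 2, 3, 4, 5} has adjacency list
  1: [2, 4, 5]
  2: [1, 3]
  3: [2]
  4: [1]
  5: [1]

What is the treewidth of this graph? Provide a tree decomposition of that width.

The largest bag has 2 vertices, giving width 1; this decomposition certifies tw(G) ≤ 1. Any graph with an edge has treewidth ≥ 1, and G has the edge 2–3. Combining the bounds, tw(G) = 1.

Treewidth 1.
Bags: B1 = {2, 3}  B2 = {1, 2}  B3 = {1, 4}  B4 = {1, 5}
Tree: B1–B2, B2–B3, B3–B4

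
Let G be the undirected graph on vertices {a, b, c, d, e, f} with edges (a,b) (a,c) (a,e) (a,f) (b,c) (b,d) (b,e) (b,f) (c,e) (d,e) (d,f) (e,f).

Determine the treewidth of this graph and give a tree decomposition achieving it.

Treewidth 3.
Bags: B1 = {a, b, e, f}  B2 = {b, d, e, f}  B3 = {a, b, c, e}
Tree: B1–B2, B1–B3

Each bag holds 4 vertices, so the decomposition has width 3, which upper-bounds the treewidth. On the other hand G contains the 4-clique {a, b, c, e}. A clique must lie in a single bag of any decomposition, so no decomposition can have width below 3. Therefore the treewidth is 3.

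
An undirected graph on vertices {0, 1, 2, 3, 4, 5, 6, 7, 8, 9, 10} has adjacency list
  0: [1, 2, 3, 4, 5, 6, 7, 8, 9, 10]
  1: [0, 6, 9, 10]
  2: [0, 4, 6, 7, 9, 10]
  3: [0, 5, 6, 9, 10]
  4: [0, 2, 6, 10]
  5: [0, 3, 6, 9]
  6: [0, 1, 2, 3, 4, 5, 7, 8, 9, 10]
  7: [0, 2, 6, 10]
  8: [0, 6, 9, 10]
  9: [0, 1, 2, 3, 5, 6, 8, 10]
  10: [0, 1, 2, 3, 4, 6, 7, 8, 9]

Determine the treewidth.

4

A width-4 tree decomposition is:
Bags: B1 = {0, 2, 6, 7, 10}  B2 = {0, 2, 6, 9, 10}  B3 = {0, 3, 6, 9, 10}  B4 = {0, 2, 4, 6, 10}  B5 = {0, 6, 8, 9, 10}  B6 = {0, 3, 5, 6, 9}  B7 = {0, 1, 6, 9, 10}
Tree: B1–B2, B2–B3, B2–B4, B3–B5, B3–B6, B2–B7
Each bag holds 5 vertices, so the decomposition has width 4, which upper-bounds the treewidth. For the lower bound, the 5 vertices {0, 6, 8, 9, 10} are pairwise adjacent, and any tree decomposition puts a clique entirely inside one bag — forcing width ≥ 4. The upper and lower bounds meet at 4, so that is the treewidth.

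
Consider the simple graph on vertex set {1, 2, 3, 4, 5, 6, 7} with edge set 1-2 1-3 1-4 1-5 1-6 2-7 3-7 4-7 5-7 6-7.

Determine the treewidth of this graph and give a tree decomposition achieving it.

Each bag holds 3 vertices, so the decomposition has width 2, which upper-bounds the treewidth. Since 1–5–7–3–1 is a cycle in G, G is not acyclic. Forests are exactly the graphs of treewidth ≤ 1, so tw(G) ≥ 2. Hence tw(G) = 2 exactly.

Treewidth 2.
One such decomposition:
Bags: B1 = {1, 5, 7}  B2 = {1, 3, 7}  B3 = {1, 2, 7}  B4 = {1, 4, 7}  B5 = {1, 6, 7}
Tree: B1–B2, B2–B3, B3–B4, B4–B5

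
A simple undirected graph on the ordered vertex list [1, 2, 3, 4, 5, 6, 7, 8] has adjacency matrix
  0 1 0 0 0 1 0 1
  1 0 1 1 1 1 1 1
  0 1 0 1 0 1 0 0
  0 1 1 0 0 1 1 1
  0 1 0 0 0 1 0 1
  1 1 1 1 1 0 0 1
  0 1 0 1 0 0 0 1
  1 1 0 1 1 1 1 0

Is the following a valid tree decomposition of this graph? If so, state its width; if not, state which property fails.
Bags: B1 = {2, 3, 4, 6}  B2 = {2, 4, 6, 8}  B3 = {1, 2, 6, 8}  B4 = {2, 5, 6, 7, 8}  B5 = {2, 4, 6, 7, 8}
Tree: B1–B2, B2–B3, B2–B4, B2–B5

A tree decomposition must satisfy three properties: every vertex lies in some bag; for every edge, both endpoints lie together in some bag; and for every vertex, the bags containing it form a connected subtree. Here bags containing vertex 7 are not connected in the tree, so the decomposition is invalid.

No — bags containing vertex 7 are not connected in the tree.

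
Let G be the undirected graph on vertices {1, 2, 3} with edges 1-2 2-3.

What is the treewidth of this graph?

1

A width-1 tree decomposition is:
Bags: B1 = {1, 2}  B2 = {2, 3}
Tree: B1–B2
The largest bag has 2 vertices, giving width 1; this decomposition certifies tw(G) ≤ 1. Any graph with an edge has treewidth ≥ 1, and G has the edge 2–1. Combining the bounds, tw(G) = 1.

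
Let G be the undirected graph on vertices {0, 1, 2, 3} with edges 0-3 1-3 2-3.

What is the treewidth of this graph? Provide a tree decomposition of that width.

The largest bag has 2 vertices, giving width 1; this decomposition certifies tw(G) ≤ 1. G has an edge, so its treewidth is at least 1. Therefore the treewidth is 1.

Treewidth 1.
One optimal decomposition is:
Bags: B1 = {2, 3}  B2 = {1, 3}  B3 = {0, 3}
Tree: B1–B2, B2–B3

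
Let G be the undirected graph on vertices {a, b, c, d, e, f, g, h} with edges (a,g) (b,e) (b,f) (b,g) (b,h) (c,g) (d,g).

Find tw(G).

1

A width-1 tree decomposition is:
Bags: B1 = {b, g}  B2 = {b, h}  B3 = {d, g}  B4 = {b, e}  B5 = {c, g}  B6 = {b, f}  B7 = {a, g}
Tree: B1–B2, B1–B3, B1–B4, B1–B5, B2–B6, B5–B7
Every bag has size at most 2, so the width is 2 − 1 = 1 and tw(G) ≤ 1. G has an edge, so its treewidth is at least 1. Hence tw(G) = 1 exactly.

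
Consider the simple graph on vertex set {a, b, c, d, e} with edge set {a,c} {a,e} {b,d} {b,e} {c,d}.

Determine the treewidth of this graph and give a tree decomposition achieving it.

Treewidth 2.
Bags: B1 = {b, d, e}  B2 = {c, d, e}  B3 = {a, c, e}
Tree: B1–B2, B2–B3

Each bag holds 3 vertices, so the decomposition has width 2, which upper-bounds the treewidth. The edges e–b–d–c–a–e form a cycle, so G is not a tree and its treewidth is at least 2. Combining the bounds, tw(G) = 2.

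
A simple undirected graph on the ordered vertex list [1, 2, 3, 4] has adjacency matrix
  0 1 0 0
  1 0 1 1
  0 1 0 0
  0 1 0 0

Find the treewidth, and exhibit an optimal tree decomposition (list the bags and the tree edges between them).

The largest bag has 2 vertices, giving width 1; this decomposition certifies tw(G) ≤ 1. Since G has at least one edge (e.g. 3–2), it is not an edgeless graph, so tw(G) ≥ 1. Hence tw(G) = 1 exactly.

Treewidth 1.
Bags: B1 = {2, 3}  B2 = {1, 2}  B3 = {2, 4}
Tree: B1–B2, B1–B3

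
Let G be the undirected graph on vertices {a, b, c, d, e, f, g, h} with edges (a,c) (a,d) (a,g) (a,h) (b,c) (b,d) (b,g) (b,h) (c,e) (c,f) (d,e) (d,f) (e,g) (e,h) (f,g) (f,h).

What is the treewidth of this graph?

4

A width-4 tree decomposition is:
Bags: B1 = {a, c, d, g, h}  B2 = {b, c, d, g, h}  B3 = {c, d, e, g, h}  B4 = {c, d, f, g, h}
Tree: B1–B2, B2–B3, B3–B4
The largest bag has 5 vertices, giving width 4; this decomposition certifies tw(G) ≤ 4. For the lower bound: the 5 vertex sets {a,d}, {b,c}, {e,h}, {g}, {f} are disjoint, each induces a connected subgraph, and every pair is joined by at least one edge of G. Contracting each set to a single vertex therefore yields K_{5} as a minor, and since treewidth is minor-monotone, tw(G) ≥ tw(K_{5}) = 4. Therefore the treewidth is 4.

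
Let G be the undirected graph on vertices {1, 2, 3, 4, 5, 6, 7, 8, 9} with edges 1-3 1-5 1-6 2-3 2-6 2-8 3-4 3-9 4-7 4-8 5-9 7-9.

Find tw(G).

3

A width-3 tree decomposition is:
Bags: B1 = {2, 4, 6, 8}  B2 = {2, 3, 4, 6}  B3 = {1, 3, 4, 6}  B4 = {1, 3, 4, 7}  B5 = {1, 3, 7, 9}  B6 = {1, 5, 7, 9}
Tree: B1–B2, B2–B3, B3–B4, B4–B5, B5–B6
Each bag holds 4 vertices, so the decomposition has width 3, which upper-bounds the treewidth. For the lower bound: the 4 vertex sets {2,6,8}, {4}, {3}, {1,5,7,9} are disjoint, each induces a connected subgraph, and every pair is joined by at least one edge of G. Contracting each set to a single vertex therefore yields K_{4} as a minor, and since treewidth is minor-monotone, tw(G) ≥ tw(K_{4}) = 3. The upper and lower bounds meet at 3, so that is the treewidth.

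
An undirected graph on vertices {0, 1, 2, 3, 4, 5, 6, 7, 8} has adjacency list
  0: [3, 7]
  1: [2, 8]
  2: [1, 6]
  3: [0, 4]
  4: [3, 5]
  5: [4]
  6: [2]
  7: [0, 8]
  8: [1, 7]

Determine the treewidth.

A width-1 tree decomposition is:
Bags: B1 = {4, 5}  B2 = {3, 4}  B3 = {0, 3}  B4 = {0, 7}  B5 = {7, 8}  B6 = {1, 8}  B7 = {1, 2}  B8 = {2, 6}
Tree: B1–B2, B2–B3, B3–B4, B4–B5, B5–B6, B6–B7, B7–B8
Every bag has size at most 2, so the width is 2 − 1 = 1 and tw(G) ≤ 1. G has an edge, so its treewidth is at least 1. Therefore the treewidth is 1.

1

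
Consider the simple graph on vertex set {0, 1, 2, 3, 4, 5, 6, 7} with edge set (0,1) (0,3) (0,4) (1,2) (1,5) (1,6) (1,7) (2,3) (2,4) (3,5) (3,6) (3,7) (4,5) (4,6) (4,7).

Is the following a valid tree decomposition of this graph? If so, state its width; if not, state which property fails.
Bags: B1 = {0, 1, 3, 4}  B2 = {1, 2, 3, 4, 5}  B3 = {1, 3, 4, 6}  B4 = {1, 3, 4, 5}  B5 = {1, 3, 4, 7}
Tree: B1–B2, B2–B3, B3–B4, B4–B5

A tree decomposition must satisfy three properties: every vertex lies in some bag; for every edge, both endpoints lie together in some bag; and for every vertex, the bags containing it form a connected subtree. Here bags containing vertex 5 are not connected in the tree, so the decomposition is invalid.

No — bags containing vertex 5 are not connected in the tree.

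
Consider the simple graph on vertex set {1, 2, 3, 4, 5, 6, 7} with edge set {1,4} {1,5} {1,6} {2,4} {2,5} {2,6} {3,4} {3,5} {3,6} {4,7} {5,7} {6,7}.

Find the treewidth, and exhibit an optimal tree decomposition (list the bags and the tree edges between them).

The largest bag has 4 vertices, giving width 3; this decomposition certifies tw(G) ≤ 3. For the lower bound: the 4 vertex sets {1,5}, {2,4}, {6}, {7} are disjoint, each induces a connected subgraph, and every pair is joined by at least one edge of G. Contracting each set to a single vertex therefore yields K_{4} as a minor, and since treewidth is minor-monotone, tw(G) ≥ tw(K_{4}) = 3. Therefore the treewidth is 3.

Treewidth 3.
One optimal decomposition is:
Bags: B1 = {1, 4, 5, 6}  B2 = {2, 4, 5, 6}  B3 = {4, 5, 6, 7}  B4 = {3, 4, 5, 6}
Tree: B1–B2, B2–B3, B3–B4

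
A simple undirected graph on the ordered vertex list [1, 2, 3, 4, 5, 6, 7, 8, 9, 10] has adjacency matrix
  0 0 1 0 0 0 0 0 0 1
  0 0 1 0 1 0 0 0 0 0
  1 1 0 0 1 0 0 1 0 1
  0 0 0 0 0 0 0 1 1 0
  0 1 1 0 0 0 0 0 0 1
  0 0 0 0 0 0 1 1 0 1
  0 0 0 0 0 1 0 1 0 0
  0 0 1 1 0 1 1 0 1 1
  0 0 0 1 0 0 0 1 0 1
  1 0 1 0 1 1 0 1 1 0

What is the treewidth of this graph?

A width-2 tree decomposition is:
Bags: B1 = {8, 9, 10}  B2 = {4, 8, 9}  B3 = {3, 8, 10}  B4 = {6, 8, 10}  B5 = {1, 3, 10}  B6 = {3, 5, 10}  B7 = {6, 7, 8}  B8 = {2, 3, 5}
Tree: B1–B2, B1–B3, B3–B4, B3–B5, B3–B6, B4–B7, B6–B8
Every bag has size at most 3, so the width is 3 − 1 = 2 and tw(G) ≤ 2. On the other hand G contains the 3-clique {8, 9, 10}. A clique must lie in a single bag of any decomposition, so no decomposition can have width below 2. Hence tw(G) = 2 exactly.

2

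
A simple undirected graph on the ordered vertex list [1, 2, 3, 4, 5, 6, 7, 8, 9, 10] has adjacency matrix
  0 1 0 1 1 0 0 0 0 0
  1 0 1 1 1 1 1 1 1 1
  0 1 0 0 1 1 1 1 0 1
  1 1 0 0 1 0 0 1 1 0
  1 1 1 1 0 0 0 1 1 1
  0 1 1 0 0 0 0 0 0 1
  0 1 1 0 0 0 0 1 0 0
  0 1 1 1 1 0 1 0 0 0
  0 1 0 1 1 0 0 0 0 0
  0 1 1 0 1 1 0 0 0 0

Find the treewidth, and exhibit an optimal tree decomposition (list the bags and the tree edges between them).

Treewidth 3.
Bags: B1 = {2, 3, 5, 8}  B2 = {2, 3, 7, 8}  B3 = {2, 3, 5, 10}  B4 = {2, 3, 6, 10}  B5 = {2, 4, 5, 8}  B6 = {1, 2, 4, 5}  B7 = {2, 4, 5, 9}
Tree: B1–B2, B1–B3, B3–B4, B1–B5, B5–B6, B5–B7

The largest bag has 4 vertices, giving width 3; this decomposition certifies tw(G) ≤ 3. On the other hand G contains the 4-clique {2, 3, 5, 10}. A clique must lie in a single bag of any decomposition, so no decomposition can have width below 3. Combining the bounds, tw(G) = 3.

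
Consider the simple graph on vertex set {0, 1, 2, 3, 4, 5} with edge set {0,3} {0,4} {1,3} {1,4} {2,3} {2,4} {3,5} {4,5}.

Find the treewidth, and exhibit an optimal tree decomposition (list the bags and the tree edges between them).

Treewidth 2.
One optimal decomposition is:
Bags: B1 = {0, 3, 4}  B2 = {2, 3, 4}  B3 = {3, 4, 5}  B4 = {1, 3, 4}
Tree: B1–B2, B2–B3, B3–B4

Each bag holds 3 vertices, so the decomposition has width 2, which upper-bounds the treewidth. For the lower bound, G contains the cycle 3–0–4–2–3, so G is not a forest; only forests have treewidth ≤ 1, hence tw(G) ≥ 2. Therefore the treewidth is 2.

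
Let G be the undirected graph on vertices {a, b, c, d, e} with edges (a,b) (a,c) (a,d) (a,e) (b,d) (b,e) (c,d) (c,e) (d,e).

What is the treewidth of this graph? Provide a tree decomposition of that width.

Treewidth 3.
One optimal decomposition is:
Bags: B1 = {a, b, d, e}  B2 = {a, c, d, e}
Tree: B1–B2

Each bag holds 4 vertices, so the decomposition has width 3, which upper-bounds the treewidth. For the lower bound, the 4 vertices {a, c, d, e} are pairwise adjacent, and any tree decomposition puts a clique entirely inside one bag — forcing width ≥ 3. The upper and lower bounds meet at 3, so that is the treewidth.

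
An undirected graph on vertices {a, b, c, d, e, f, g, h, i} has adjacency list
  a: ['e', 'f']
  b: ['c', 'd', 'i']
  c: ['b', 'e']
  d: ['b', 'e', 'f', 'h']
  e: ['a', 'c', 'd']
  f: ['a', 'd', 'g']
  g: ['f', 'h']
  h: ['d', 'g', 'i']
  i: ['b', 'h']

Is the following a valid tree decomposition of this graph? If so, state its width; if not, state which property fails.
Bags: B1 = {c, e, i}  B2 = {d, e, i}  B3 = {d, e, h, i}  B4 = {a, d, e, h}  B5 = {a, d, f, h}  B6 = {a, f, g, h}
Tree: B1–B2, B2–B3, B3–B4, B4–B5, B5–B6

No — vertex b appears in no bag.

A tree decomposition must satisfy three properties: every vertex lies in some bag; for every edge, both endpoints lie together in some bag; and for every vertex, the bags containing it form a connected subtree. Here vertex b appears in no bag, so the decomposition is invalid.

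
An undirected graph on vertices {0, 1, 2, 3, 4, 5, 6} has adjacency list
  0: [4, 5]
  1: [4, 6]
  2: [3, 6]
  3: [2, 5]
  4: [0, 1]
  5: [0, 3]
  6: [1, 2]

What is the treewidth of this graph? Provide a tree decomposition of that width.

Treewidth 2.
Bags: B1 = {1, 2, 6}  B2 = {1, 2, 4}  B3 = {0, 2, 4}  B4 = {0, 2, 5}  B5 = {2, 3, 5}
Tree: B1–B2, B2–B3, B3–B4, B4–B5

Each bag holds 3 vertices, so the decomposition has width 2, which upper-bounds the treewidth. The edges 2–6–1–4–0–5–3–2 form a cycle, so G is not a tree and its treewidth is at least 2. Combining the bounds, tw(G) = 2.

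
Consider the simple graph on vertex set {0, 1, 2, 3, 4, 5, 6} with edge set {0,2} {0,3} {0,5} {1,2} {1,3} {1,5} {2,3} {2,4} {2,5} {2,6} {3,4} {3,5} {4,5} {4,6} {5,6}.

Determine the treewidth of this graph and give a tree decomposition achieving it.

Treewidth 3.
One such decomposition:
Bags: B1 = {0, 2, 3, 5}  B2 = {2, 3, 4, 5}  B3 = {2, 4, 5, 6}  B4 = {1, 2, 3, 5}
Tree: B1–B2, B2–B3, B2–B4

Each bag holds 4 vertices, so the decomposition has width 3, which upper-bounds the treewidth. For the lower bound, the 4 vertices {0, 2, 3, 5} are pairwise adjacent, and any tree decomposition puts a clique entirely inside one bag — forcing width ≥ 3. Therefore the treewidth is 3.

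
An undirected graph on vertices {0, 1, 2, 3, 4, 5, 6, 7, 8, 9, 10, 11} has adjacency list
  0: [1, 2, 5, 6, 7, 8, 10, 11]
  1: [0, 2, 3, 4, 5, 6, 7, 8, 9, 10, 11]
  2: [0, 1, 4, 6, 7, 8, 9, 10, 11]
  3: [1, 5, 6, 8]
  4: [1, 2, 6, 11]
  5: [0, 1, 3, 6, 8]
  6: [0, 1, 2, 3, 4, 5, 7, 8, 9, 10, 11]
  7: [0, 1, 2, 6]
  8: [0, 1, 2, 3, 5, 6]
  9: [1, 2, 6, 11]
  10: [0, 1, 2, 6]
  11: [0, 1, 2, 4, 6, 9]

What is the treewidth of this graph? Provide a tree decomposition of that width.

Every bag has size at most 5, so the width is 5 − 1 = 4 and tw(G) ≤ 4. On the other hand G contains the 5-clique {0, 1, 2, 6, 8}. A clique must lie in a single bag of any decomposition, so no decomposition can have width below 4. Therefore the treewidth is 4.

Treewidth 4.
One such decomposition:
Bags: B1 = {0, 1, 2, 6, 8}  B2 = {0, 1, 2, 6, 11}  B3 = {0, 1, 2, 6, 10}  B4 = {1, 2, 4, 6, 11}  B5 = {0, 1, 5, 6, 8}  B6 = {0, 1, 2, 6, 7}  B7 = {1, 2, 6, 9, 11}  B8 = {1, 3, 5, 6, 8}
Tree: B1–B2, B1–B3, B2–B4, B1–B5, B3–B6, B2–B7, B5–B8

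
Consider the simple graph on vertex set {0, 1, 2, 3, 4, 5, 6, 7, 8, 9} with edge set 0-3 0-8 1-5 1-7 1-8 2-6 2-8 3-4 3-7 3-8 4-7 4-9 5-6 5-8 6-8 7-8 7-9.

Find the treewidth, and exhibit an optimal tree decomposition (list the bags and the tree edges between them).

The largest bag has 3 vertices, giving width 2; this decomposition certifies tw(G) ≤ 2. For the lower bound, the 3 vertices {0, 3, 8} are pairwise adjacent, and any tree decomposition puts a clique entirely inside one bag — forcing width ≥ 2. Combining the bounds, tw(G) = 2.

Treewidth 2.
One such decomposition:
Bags: B1 = {1, 5, 8}  B2 = {1, 7, 8}  B3 = {5, 6, 8}  B4 = {3, 7, 8}  B5 = {2, 6, 8}  B6 = {3, 4, 7}  B7 = {0, 3, 8}  B8 = {4, 7, 9}
Tree: B1–B2, B1–B3, B2–B4, B3–B5, B4–B6, B4–B7, B6–B8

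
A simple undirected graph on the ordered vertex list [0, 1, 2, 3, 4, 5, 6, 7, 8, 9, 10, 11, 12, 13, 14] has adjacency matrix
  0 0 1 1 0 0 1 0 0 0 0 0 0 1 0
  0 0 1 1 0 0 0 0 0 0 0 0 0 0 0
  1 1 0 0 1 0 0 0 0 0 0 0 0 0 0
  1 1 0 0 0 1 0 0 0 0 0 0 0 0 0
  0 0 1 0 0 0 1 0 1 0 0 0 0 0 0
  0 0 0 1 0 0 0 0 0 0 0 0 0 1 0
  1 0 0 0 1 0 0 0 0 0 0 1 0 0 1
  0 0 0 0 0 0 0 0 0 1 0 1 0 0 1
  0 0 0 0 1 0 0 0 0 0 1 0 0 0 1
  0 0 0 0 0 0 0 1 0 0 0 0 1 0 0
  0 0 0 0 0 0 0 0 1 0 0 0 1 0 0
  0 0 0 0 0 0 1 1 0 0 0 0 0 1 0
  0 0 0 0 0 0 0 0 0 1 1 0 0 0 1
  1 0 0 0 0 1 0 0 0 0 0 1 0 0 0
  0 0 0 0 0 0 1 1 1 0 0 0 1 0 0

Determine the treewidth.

A width-3 tree decomposition is:
Bags: B1 = {1, 2, 3, 5}  B2 = {0, 2, 3, 5}  B3 = {0, 2, 5, 13}  B4 = {0, 2, 4, 13}  B5 = {0, 4, 6, 13}  B6 = {4, 6, 11, 13}  B7 = {4, 6, 8, 11}  B8 = {6, 8, 11, 14}  B9 = {7, 8, 11, 14}  B10 = {7, 8, 10, 14}  B11 = {7, 10, 12, 14}  B12 = {7, 9, 10, 12}
Tree: B1–B2, B2–B3, B3–B4, B4–B5, B5–B6, B6–B7, B7–B8, B8–B9, B9–B10, B10–B11, B11–B12
Every bag has size at most 4, so the width is 4 − 1 = 3 and tw(G) ≤ 3. For the lower bound: the 4 vertex sets {1,3,5}, {2}, {0}, {4,6,11,13} are disjoint, each induces a connected subgraph, and every pair is joined by at least one edge of G. Contracting each set to a single vertex therefore yields K_{4} as a minor, and since treewidth is minor-monotone, tw(G) ≥ tw(K_{4}) = 3. The upper and lower bounds meet at 3, so that is the treewidth.

3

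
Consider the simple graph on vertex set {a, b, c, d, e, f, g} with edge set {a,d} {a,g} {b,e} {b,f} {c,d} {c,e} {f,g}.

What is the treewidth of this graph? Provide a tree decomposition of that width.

Treewidth 2.
Bags: B1 = {b, f, g}  B2 = {b, e, g}  B3 = {c, e, g}  B4 = {c, d, g}  B5 = {a, d, g}
Tree: B1–B2, B2–B3, B3–B4, B4–B5

Each bag holds 3 vertices, so the decomposition has width 2, which upper-bounds the treewidth. Since g–f–b–e–c–d–a–g is a cycle in G, G is not acyclic. Forests are exactly the graphs of treewidth ≤ 1, so tw(G) ≥ 2. The upper and lower bounds meet at 2, so that is the treewidth.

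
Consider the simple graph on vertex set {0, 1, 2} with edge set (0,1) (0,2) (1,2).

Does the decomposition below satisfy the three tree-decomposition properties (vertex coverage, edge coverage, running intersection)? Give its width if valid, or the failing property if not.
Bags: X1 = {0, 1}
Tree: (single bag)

No — vertex 2 appears in no bag.

A tree decomposition must satisfy three properties: every vertex lies in some bag; for every edge, both endpoints lie together in some bag; and for every vertex, the bags containing it form a connected subtree. Here vertex 2 appears in no bag, so the decomposition is invalid.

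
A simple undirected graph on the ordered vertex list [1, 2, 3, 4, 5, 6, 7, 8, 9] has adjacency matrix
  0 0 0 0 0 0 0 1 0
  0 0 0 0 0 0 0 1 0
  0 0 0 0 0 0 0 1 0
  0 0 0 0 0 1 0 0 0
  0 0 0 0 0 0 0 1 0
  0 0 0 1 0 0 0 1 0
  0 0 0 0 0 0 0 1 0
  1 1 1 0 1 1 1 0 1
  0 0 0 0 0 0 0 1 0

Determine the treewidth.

1

A width-1 tree decomposition is:
Bags: B1 = {3, 8}  B2 = {6, 8}  B3 = {4, 6}  B4 = {7, 8}  B5 = {8, 9}  B6 = {5, 8}  B7 = {1, 8}  B8 = {2, 8}
Tree: B1–B2, B2–B3, B1–B4, B4–B5, B5–B6, B5–B7, B5–B8
Each bag holds 2 vertices, so the decomposition has width 1, which upper-bounds the treewidth. G has an edge, so its treewidth is at least 1. Combining the bounds, tw(G) = 1.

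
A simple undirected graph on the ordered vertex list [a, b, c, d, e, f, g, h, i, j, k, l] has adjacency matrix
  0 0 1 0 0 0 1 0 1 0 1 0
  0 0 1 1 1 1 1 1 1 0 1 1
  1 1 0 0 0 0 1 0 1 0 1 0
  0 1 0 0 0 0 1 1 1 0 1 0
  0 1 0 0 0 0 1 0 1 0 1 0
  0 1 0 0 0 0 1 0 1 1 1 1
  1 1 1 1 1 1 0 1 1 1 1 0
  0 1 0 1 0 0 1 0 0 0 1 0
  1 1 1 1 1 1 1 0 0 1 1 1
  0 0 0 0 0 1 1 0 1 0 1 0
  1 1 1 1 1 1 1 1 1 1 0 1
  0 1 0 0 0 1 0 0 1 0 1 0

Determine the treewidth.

A width-4 tree decomposition is:
Bags: B1 = {b, f, g, i, k}  B2 = {f, g, i, j, k}  B3 = {b, c, g, i, k}  B4 = {b, f, i, k, l}  B5 = {b, d, g, i, k}  B6 = {a, c, g, i, k}  B7 = {b, d, g, h, k}  B8 = {b, e, g, i, k}
Tree: B1–B2, B1–B3, B1–B4, B1–B5, B3–B6, B5–B7, B3–B8
The largest bag has 5 vertices, giving width 4; this decomposition certifies tw(G) ≤ 4. For the lower bound, the 5 vertices {b, d, g, h, k} are pairwise adjacent, and any tree decomposition puts a clique entirely inside one bag — forcing width ≥ 4. Hence tw(G) = 4 exactly.

4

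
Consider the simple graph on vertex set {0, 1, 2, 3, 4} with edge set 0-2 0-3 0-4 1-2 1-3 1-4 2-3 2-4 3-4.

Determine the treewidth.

A width-3 tree decomposition is:
Bags: B1 = {0, 2, 3, 4}  B2 = {1, 2, 3, 4}
Tree: B1–B2
The largest bag has 4 vertices, giving width 3; this decomposition certifies tw(G) ≤ 3. For the lower bound, the 4 vertices {0, 2, 3, 4} are pairwise adjacent, and any tree decomposition puts a clique entirely inside one bag — forcing width ≥ 3. Hence tw(G) = 3 exactly.

3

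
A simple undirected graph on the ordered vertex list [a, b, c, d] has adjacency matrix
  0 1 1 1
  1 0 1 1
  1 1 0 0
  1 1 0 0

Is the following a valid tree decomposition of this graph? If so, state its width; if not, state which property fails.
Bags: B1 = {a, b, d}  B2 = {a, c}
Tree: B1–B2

No — edge (b,c) lies in no bag.

A tree decomposition must satisfy three properties: every vertex lies in some bag; for every edge, both endpoints lie together in some bag; and for every vertex, the bags containing it form a connected subtree. Here edge (b,c) lies in no bag, so the decomposition is invalid.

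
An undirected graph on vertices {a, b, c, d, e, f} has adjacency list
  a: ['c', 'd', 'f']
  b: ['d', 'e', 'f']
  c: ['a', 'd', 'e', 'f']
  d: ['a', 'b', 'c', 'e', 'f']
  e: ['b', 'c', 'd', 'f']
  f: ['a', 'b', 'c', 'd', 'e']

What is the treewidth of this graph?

A width-3 tree decomposition is:
Bags: B1 = {b, d, e, f}  B2 = {c, d, e, f}  B3 = {a, c, d, f}
Tree: B1–B2, B2–B3
The largest bag has 4 vertices, giving width 3; this decomposition certifies tw(G) ≤ 3. On the other hand G contains the 4-clique {c, d, e, f}. A clique must lie in a single bag of any decomposition, so no decomposition can have width below 3. Hence tw(G) = 3 exactly.

3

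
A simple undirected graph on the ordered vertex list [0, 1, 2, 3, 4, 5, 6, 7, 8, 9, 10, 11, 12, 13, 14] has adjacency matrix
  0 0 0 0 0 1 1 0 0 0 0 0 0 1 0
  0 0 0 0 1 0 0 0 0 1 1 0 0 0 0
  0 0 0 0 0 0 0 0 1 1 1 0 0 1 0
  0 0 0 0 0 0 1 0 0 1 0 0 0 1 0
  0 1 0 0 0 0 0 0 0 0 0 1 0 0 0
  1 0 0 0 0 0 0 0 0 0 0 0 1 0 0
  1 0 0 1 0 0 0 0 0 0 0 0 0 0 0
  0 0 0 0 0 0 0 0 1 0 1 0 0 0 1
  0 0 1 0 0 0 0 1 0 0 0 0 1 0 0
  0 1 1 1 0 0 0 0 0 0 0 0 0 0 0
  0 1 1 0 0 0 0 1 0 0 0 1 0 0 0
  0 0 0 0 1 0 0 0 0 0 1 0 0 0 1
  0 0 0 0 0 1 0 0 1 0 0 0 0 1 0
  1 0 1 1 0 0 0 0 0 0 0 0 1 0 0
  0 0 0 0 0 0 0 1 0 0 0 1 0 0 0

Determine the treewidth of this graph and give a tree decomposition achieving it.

Every bag has size at most 4, so the width is 4 − 1 = 3 and tw(G) ≤ 3. For the lower bound: the 4 vertex sets {0,5,6}, {3}, {13}, {2,8,9,12} are disjoint, each induces a connected subgraph, and every pair is joined by at least one edge of G. Contracting each set to a single vertex therefore yields K_{4} as a minor, and since treewidth is minor-monotone, tw(G) ≥ tw(K_{4}) = 3. Hence tw(G) = 3 exactly.

Treewidth 3.
One such decomposition:
Bags: B1 = {0, 3, 5, 6}  B2 = {0, 3, 5, 13}  B3 = {3, 5, 12, 13}  B4 = {3, 9, 12, 13}  B5 = {2, 9, 12, 13}  B6 = {2, 8, 9, 12}  B7 = {1, 2, 8, 9}  B8 = {1, 2, 8, 10}  B9 = {1, 7, 8, 10}  B10 = {1, 4, 7, 10}  B11 = {4, 7, 10, 11}  B12 = {4, 7, 11, 14}
Tree: B1–B2, B2–B3, B3–B4, B4–B5, B5–B6, B6–B7, B7–B8, B8–B9, B9–B10, B10–B11, B11–B12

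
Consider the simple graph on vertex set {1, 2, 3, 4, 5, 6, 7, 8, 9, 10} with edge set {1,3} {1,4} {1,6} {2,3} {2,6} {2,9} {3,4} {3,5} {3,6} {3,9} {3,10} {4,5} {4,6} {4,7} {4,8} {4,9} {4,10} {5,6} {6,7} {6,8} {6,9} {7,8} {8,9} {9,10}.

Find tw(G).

3

A width-3 tree decomposition is:
Bags: B1 = {3, 4, 6, 9}  B2 = {4, 6, 8, 9}  B3 = {1, 3, 4, 6}  B4 = {4, 6, 7, 8}  B5 = {2, 3, 6, 9}  B6 = {3, 4, 9, 10}  B7 = {3, 4, 5, 6}
Tree: B1–B2, B1–B3, B2–B4, B1–B5, B1–B6, B1–B7
Each bag holds 4 vertices, so the decomposition has width 3, which upper-bounds the treewidth. On the other hand G contains the 4-clique {2, 3, 6, 9}. A clique must lie in a single bag of any decomposition, so no decomposition can have width below 3. Therefore the treewidth is 3.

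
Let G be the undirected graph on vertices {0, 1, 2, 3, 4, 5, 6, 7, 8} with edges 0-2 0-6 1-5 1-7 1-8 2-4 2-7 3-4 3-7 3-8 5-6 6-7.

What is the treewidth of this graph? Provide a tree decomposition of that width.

Treewidth 3.
Bags: B1 = {1, 3, 5, 8}  B2 = {1, 3, 5, 7}  B3 = {3, 5, 6, 7}  B4 = {3, 4, 6, 7}  B5 = {2, 4, 6, 7}  B6 = {0, 2, 4, 6}
Tree: B1–B2, B2–B3, B3–B4, B4–B5, B5–B6

The largest bag has 4 vertices, giving width 3; this decomposition certifies tw(G) ≤ 3. For the lower bound: the 4 vertex sets {1,5,8}, {3}, {7}, {0,2,4,6} are disjoint, each induces a connected subgraph, and every pair is joined by at least one edge of G. Contracting each set to a single vertex therefore yields K_{4} as a minor, and since treewidth is minor-monotone, tw(G) ≥ tw(K_{4}) = 3. Combining the bounds, tw(G) = 3.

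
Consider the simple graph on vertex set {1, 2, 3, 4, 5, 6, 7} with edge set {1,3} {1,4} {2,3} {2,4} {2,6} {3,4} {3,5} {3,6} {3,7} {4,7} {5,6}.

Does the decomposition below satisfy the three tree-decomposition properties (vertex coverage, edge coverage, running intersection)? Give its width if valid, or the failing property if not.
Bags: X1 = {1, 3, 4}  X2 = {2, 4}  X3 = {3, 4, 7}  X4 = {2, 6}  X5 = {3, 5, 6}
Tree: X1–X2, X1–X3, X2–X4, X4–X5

No — edge (3,2) lies in no bag.

A tree decomposition must satisfy three properties: every vertex lies in some bag; for every edge, both endpoints lie together in some bag; and for every vertex, the bags containing it form a connected subtree. Here edge (3,2) lies in no bag, so the decomposition is invalid.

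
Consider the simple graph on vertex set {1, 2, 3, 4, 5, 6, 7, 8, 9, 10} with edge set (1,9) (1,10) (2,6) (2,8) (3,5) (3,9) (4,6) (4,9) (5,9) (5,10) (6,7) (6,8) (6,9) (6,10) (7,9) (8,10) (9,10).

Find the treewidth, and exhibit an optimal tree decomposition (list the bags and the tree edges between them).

Treewidth 2.
One optimal decomposition is:
Bags: B1 = {6, 8, 10}  B2 = {2, 6, 8}  B3 = {6, 9, 10}  B4 = {6, 7, 9}  B5 = {5, 9, 10}  B6 = {4, 6, 9}  B7 = {3, 5, 9}  B8 = {1, 9, 10}
Tree: B1–B2, B1–B3, B3–B4, B3–B5, B4–B6, B5–B7, B3–B8

Every bag has size at most 3, so the width is 3 − 1 = 2 and tw(G) ≤ 2. On the other hand G contains the 3-clique {6, 8, 10}. A clique must lie in a single bag of any decomposition, so no decomposition can have width below 2. Hence tw(G) = 2 exactly.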